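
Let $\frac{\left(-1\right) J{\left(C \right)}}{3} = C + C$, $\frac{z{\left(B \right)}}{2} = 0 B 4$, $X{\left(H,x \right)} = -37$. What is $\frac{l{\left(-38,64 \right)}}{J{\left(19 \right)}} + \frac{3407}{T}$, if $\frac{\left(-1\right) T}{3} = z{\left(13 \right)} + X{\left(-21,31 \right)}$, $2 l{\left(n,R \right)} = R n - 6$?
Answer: $\frac{174569}{4218} \approx 41.387$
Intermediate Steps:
$l{\left(n,R \right)} = -3 + \frac{R n}{2}$ ($l{\left(n,R \right)} = \frac{R n - 6}{2} = \frac{-6 + R n}{2} = -3 + \frac{R n}{2}$)
$z{\left(B \right)} = 0$ ($z{\left(B \right)} = 2 \cdot 0 B 4 = 2 \cdot 0 \cdot 4 = 2 \cdot 0 = 0$)
$J{\left(C \right)} = - 6 C$ ($J{\left(C \right)} = - 3 \left(C + C\right) = - 3 \cdot 2 C = - 6 C$)
$T = 111$ ($T = - 3 \left(0 - 37\right) = \left(-3\right) \left(-37\right) = 111$)
$\frac{l{\left(-38,64 \right)}}{J{\left(19 \right)}} + \frac{3407}{T} = \frac{-3 + \frac{1}{2} \cdot 64 \left(-38\right)}{\left(-6\right) 19} + \frac{3407}{111} = \frac{-3 - 1216}{-114} + 3407 \cdot \frac{1}{111} = \left(-1219\right) \left(- \frac{1}{114}\right) + \frac{3407}{111} = \frac{1219}{114} + \frac{3407}{111} = \frac{174569}{4218}$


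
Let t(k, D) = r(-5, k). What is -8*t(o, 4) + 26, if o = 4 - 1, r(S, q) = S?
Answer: 66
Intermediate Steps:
o = 3
t(k, D) = -5
-8*t(o, 4) + 26 = -8*(-5) + 26 = 40 + 26 = 66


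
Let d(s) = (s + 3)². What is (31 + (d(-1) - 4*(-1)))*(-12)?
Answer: -468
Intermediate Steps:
d(s) = (3 + s)²
(31 + (d(-1) - 4*(-1)))*(-12) = (31 + ((3 - 1)² - 4*(-1)))*(-12) = (31 + (2² + 4))*(-12) = (31 + (4 + 4))*(-12) = (31 + 8)*(-12) = 39*(-12) = -468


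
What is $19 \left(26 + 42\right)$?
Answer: $1292$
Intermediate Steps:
$19 \left(26 + 42\right) = 19 \cdot 68 = 1292$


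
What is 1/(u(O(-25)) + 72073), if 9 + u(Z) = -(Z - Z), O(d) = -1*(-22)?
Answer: 1/72064 ≈ 1.3877e-5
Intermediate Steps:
O(d) = 22
u(Z) = -9 (u(Z) = -9 - (Z - Z) = -9 - 1*0 = -9 + 0 = -9)
1/(u(O(-25)) + 72073) = 1/(-9 + 72073) = 1/72064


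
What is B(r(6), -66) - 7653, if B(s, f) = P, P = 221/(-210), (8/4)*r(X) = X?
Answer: -1607351/210 ≈ -7654.1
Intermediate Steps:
r(X) = X/2
P = -221/210 (P = 221*(-1/210) = -221/210 ≈ -1.0524)
B(s, f) = -221/210
B(r(6), -66) - 7653 = -221/210 - 7653 = -1607351/210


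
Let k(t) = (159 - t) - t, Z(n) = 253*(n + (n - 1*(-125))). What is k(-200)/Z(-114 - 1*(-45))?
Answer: -43/253 ≈ -0.16996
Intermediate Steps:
Z(n) = 31625 + 506*n (Z(n) = 253*(n + (n + 125)) = 253*(n + (125 + n)) = 253*(125 + 2*n) = 31625 + 506*n)
k(t) = 159 - 2*t
k(-200)/Z(-114 - 1*(-45)) = (159 - 2*(-200))/(31625 + 506*(-114 - 1*(-45))) = (159 + 400)/(31625 + 506*(-114 + 45)) = 559/(31625 + 506*(-69)) = 559/(31625 - 34914) = 559/(-3289) = 559*(-1/3289) = -43/253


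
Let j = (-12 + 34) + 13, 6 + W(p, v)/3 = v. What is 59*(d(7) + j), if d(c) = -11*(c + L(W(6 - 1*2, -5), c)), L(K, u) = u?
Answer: -7021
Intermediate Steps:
W(p, v) = -18 + 3*v
j = 35 (j = 22 + 13 = 35)
d(c) = -22*c (d(c) = -11*(c + c) = -22*c)
59*(d(7) + j) = 59*(-22*7 + 35) = 59*(-154 + 35) = 59*(-119) = -7021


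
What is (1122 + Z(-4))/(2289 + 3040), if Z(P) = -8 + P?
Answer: 1110/5329 ≈ 0.20829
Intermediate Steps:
(1122 + Z(-4))/(2289 + 3040) = (1122 + (-8 - 4))/(2289 + 3040) = (1122 - 12)/5329 = 1110*(1/5329) = 1110/5329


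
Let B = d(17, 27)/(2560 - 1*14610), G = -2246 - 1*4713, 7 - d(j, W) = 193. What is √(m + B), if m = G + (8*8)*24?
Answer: I*√7874309162/1205 ≈ 73.641*I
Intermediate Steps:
d(j, W) = -186 (d(j, W) = 7 - 1*193 = 7 - 193 = -186)
G = -6959 (G = -2246 - 4713 = -6959)
B = 93/6025 (B = -186/(2560 - 1*14610) = -186/(2560 - 14610) = -186/(-12050) = -186*(-1/12050) = 93/6025 ≈ 0.015436)
m = -5423 (m = -6959 + (8*8)*24 = -6959 + 64*24 = -6959 + 1536 = -5423)
√(m + B) = √(-5423 + 93/6025) = √(-32673482/6025) = I*√7874309162/1205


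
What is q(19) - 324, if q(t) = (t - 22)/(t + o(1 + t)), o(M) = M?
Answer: -4213/13 ≈ -324.08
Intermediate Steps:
q(t) = (-22 + t)/(1 + 2*t) (q(t) = (t - 22)/(t + (1 + t)) = (-22 + t)/(1 + 2*t))
q(19) - 324 = (-22 + 19)/(1 + 2*19) - 324 = -3/(1 + 38) - 324 = -3/39 - 324 = (1/39)*(-3) - 324 = -1/13 - 324 = -4213/13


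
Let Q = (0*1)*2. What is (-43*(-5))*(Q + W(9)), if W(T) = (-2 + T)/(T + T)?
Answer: 1505/18 ≈ 83.611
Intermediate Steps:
Q = 0 (Q = 0*2 = 0)
W(T) = (-2 + T)/(2*T) (W(T) = (-2 + T)/((2*T)) = (-2 + T)*(1/(2*T)) = (-2 + T)/(2*T))
(-43*(-5))*(Q + W(9)) = (-43*(-5))*(0 + (½)*(-2 + 9)/9) = 215*(0 + (½)*(⅑)*7) = 215*(0 + 7/18) = 215*(7/18) = 1505/18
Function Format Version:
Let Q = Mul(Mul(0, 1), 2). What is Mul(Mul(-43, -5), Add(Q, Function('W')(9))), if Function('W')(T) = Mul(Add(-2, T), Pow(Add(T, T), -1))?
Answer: Rational(1505, 18) ≈ 83.611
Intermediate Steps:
Q = 0 (Q = Mul(0, 2) = 0)
Function('W')(T) = Mul(Rational(1, 2), Pow(T, -1), Add(-2, T)) (Function('W')(T) = Mul(Add(-2, T), Pow(Mul(2, T), -1)) = Mul(Add(-2, T), Mul(Rational(1, 2), Pow(T, -1))) = Mul(Rational(1, 2), Pow(T, -1), Add(-2, T)))
Mul(Mul(-43, -5), Add(Q, Function('W')(9))) = Mul(Mul(-43, -5), Add(0, Mul(Rational(1, 2), Pow(9, -1), Add(-2, 9)))) = Mul(215, Add(0, Mul(Rational(1, 2), Rational(1, 9), 7))) = Mul(215, Add(0, Rational(7, 18))) = Mul(215, Rational(7, 18)) = Rational(1505, 18)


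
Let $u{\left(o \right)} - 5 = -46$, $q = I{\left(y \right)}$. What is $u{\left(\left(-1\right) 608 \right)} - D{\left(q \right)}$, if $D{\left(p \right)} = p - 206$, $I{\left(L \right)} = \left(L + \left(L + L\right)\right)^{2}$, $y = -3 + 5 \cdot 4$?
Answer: $-2436$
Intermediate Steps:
$y = 17$ ($y = -3 + 20 = 17$)
$I{\left(L \right)} = 9 L^{2}$ ($I{\left(L \right)} = \left(L + 2 L\right)^{2} = \left(3 L\right)^{2} = 9 L^{2}$)
$q = 2601$ ($q = 9 \cdot 17^{2} = 9 \cdot 289 = 2601$)
$D{\left(p \right)} = -206 + p$
$u{\left(o \right)} = -41$ ($u{\left(o \right)} = 5 - 46 = -41$)
$u{\left(\left(-1\right) 608 \right)} - D{\left(q \right)} = -41 - \left(-206 + 2601\right) = -41 - 2395 = -2436$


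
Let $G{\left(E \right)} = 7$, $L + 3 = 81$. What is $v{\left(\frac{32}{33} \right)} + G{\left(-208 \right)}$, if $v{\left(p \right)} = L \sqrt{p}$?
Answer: $7 + \frac{104 \sqrt{66}}{11} \approx 83.809$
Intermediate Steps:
$L = 78$ ($L = -3 + 81 = 78$)
$v{\left(p \right)} = 78 \sqrt{p}$
$v{\left(\frac{32}{33} \right)} + G{\left(-208 \right)} = 78 \sqrt{\frac{32}{33}} + 7 = 78 \frac{4 \sqrt{66}}{33} + 7 = \frac{104 \sqrt{66}}{11} + 7 = 7 + \frac{104 \sqrt{66}}{11}$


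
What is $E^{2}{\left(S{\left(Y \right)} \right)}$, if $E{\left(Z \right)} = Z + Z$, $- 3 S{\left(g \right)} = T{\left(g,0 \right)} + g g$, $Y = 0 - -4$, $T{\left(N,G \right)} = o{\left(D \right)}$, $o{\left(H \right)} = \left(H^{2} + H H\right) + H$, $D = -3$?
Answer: $\frac{3844}{9} \approx 427.11$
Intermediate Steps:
$o{\left(H \right)} = H + 2 H^{2}$ ($o{\left(H \right)} = \left(H^{2} + H^{2}\right) + H = 2 H^{2} + H = H + 2 H^{2}$)
$T{\left(N,G \right)} = 15$ ($T{\left(N,G \right)} = - 3 \left(1 + 2 \left(-3\right)\right) = - 3 \left(1 - 6\right) = \left(-3\right) \left(-5\right) = 15$)
$Y = 4$ ($Y = 0 + 4 = 4$)
$S{\left(g \right)} = -5 - \frac{g^{2}}{3}$ ($S{\left(g \right)} = - \frac{15 + g g}{3} = - \frac{15 + g^{2}}{3} = -5 - \frac{g^{2}}{3}$)
$E{\left(Z \right)} = 2 Z$
$E^{2}{\left(S{\left(Y \right)} \right)} = \left(2 \left(-5 - \frac{4^{2}}{3}\right)\right)^{2} = \left(2 \left(-5 - \frac{16}{3}\right)\right)^{2} = \left(2 \left(- \frac{31}{3}\right)\right)^{2} = \left(- \frac{62}{3}\right)^{2} = \frac{3844}{9}$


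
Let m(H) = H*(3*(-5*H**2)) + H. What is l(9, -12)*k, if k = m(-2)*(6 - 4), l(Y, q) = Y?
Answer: 2124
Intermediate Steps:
m(H) = H - 15*H**3 (m(H) = H*(-15*H**2) + H = -15*H**3 + H = H - 15*H**3)
k = 236 (k = (-2 - 15*(-2)**3)*(6 - 4) = (-2 - 15*(-8))*2 = (-2 + 120)*2 = 118*2 = 236)
l(9, -12)*k = 9*236 = 2124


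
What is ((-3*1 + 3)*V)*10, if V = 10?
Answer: 0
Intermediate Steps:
((-3*1 + 3)*V)*10 = ((-3*1 + 3)*10)*10 = ((-3 + 3)*10)*10 = (0*10)*10 = 0*10 = 0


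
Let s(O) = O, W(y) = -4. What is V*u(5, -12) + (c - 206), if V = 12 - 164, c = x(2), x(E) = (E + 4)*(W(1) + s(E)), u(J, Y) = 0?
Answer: -218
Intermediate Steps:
x(E) = (-4 + E)*(4 + E) (x(E) = (E + 4)*(-4 + E) = (4 + E)*(-4 + E) = (-4 + E)*(4 + E))
c = -12 (c = -16 + 2² = -16 + 4 = -12)
V = -152
V*u(5, -12) + (c - 206) = -152*0 + (-12 - 206) = 0 - 218 = -218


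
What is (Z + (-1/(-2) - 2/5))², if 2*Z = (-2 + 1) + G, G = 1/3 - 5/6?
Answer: 169/400 ≈ 0.42250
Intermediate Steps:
G = -½ (G = 1*(⅓) - 5*⅙ = ⅓ - ⅚ = -½ ≈ -0.50000)
Z = -¾ (Z = ((-2 + 1) - ½)/2 = (-1 - ½)/2 = (½)*(-3/2) = -¾ ≈ -0.75000)
(Z + (-1/(-2) - 2/5))² = (-¾ + (-1/(-2) - 2/5))² = (-¾ + (-1*(-½) - 2*⅕))² = (-¾ + (½ - ⅖))² = (-¾ + ⅒)² = (-13/20)² = 169/400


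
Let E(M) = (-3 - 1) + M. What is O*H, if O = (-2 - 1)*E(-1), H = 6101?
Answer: 91515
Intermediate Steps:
E(M) = -4 + M
O = 15 (O = (-2 - 1)*(-4 - 1) = -3*(-5) = 15)
O*H = 15*6101 = 91515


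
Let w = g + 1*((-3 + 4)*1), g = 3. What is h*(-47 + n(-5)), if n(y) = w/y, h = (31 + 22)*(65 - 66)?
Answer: 12667/5 ≈ 2533.4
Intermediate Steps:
h = -53 (h = 53*(-1) = -53)
w = 4 (w = 3 + 1*((-3 + 4)*1) = 3 + 1*(1*1) = 3 + 1*1 = 3 + 1 = 4)
n(y) = 4/y
h*(-47 + n(-5)) = -53*(-47 + 4/(-5)) = -53*(-47 + 4*(-⅕)) = -53*(-47 - ⅘) = -53*(-239/5) = 12667/5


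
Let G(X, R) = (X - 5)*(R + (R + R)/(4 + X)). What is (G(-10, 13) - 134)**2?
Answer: 69696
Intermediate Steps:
G(X, R) = (-5 + X)*(R + 2*R/(4 + X)) (G(X, R) = (-5 + X)*(R + (2*R)/(4 + X)) = (-5 + X)*(R + 2*R/(4 + X)))
(G(-10, 13) - 134)**2 = (13*(-30 - 10 + (-10)**2)/(4 - 10) - 134)**2 = (13*(-30 - 10 + 100)/(-6) - 134)**2 = (13*(-1/6)*60 - 134)**2 = (-130 - 134)**2 = (-264)**2 = 69696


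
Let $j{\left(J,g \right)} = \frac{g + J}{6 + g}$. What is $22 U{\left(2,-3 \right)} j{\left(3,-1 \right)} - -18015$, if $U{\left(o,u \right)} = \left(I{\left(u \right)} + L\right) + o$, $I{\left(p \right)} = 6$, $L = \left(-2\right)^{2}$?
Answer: $\frac{90603}{5} \approx 18121.0$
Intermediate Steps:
$L = 4$
$j{\left(J,g \right)} = \frac{J + g}{6 + g}$
$U{\left(o,u \right)} = 10 + o$ ($U{\left(o,u \right)} = \left(6 + 4\right) + o = 10 + o$)
$22 U{\left(2,-3 \right)} j{\left(3,-1 \right)} - -18015 = 22 \left(10 + 2\right) \frac{3 - 1}{6 - 1} - -18015 = 22 \cdot 12 \cdot \frac{1}{5} \cdot 2 + 18015 = 264 \cdot \frac{1}{5} \cdot 2 + 18015 = 264 \cdot \frac{2}{5} + 18015 = \frac{528}{5} + 18015 = \frac{90603}{5}$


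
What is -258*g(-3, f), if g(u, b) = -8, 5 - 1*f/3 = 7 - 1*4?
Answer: 2064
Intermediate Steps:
f = 6 (f = 15 - 3*(7 - 1*4) = 15 - 3*(7 - 4) = 15 - 3*3 = 15 - 9 = 6)
-258*g(-3, f) = -258*(-8) = 2064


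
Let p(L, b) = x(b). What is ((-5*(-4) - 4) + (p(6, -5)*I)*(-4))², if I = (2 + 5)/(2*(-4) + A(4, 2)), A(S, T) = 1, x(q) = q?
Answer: 16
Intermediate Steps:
p(L, b) = b
I = -1 (I = (2 + 5)/(2*(-4) + 1) = 7/(-8 + 1) = 7/(-7) = 7*(-⅐) = -1)
((-5*(-4) - 4) + (p(6, -5)*I)*(-4))² = ((-5*(-4) - 4) - 5*(-1)*(-4))² = ((20 - 4) + 5*(-4))² = (16 - 20)² = (-4)² = 16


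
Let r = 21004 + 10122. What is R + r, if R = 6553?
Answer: 37679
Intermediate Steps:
r = 31126
R + r = 6553 + 31126 = 37679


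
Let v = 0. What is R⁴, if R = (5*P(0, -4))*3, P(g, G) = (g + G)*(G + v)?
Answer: 3317760000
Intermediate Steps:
P(g, G) = G*(G + g) (P(g, G) = (g + G)*(G + 0) = (G + g)*G = G*(G + g))
R = 240 (R = (5*(-4*(-4 + 0)))*3 = (5*(-4*(-4)))*3 = (5*16)*3 = 80*3 = 240)
R⁴ = 240⁴ = 3317760000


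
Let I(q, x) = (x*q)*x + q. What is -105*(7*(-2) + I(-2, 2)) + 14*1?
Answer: 2534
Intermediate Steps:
I(q, x) = q + q*x² (I(q, x) = (q*x)*x + q = q*x² + q = q + q*x²)
-105*(7*(-2) + I(-2, 2)) + 14*1 = -105*(7*(-2) - 2*(1 + 2²)) + 14*1 = -105*(-14 - 2*(1 + 4)) + 14 = -105*(-14 - 2*5) + 14 = -105*(-14 - 10) + 14 = -105*(-24) + 14 = 2520 + 14 = 2534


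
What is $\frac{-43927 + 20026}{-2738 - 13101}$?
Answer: $\frac{23901}{15839} \approx 1.509$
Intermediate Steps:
$\frac{-43927 + 20026}{-2738 - 13101} = - \frac{23901}{-15839} = \left(-23901\right) \left(- \frac{1}{15839}\right) = \frac{23901}{15839}$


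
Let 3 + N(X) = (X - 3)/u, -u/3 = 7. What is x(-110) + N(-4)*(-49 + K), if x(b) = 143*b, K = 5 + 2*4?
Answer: -15634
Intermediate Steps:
u = -21 (u = -3*7 = -21)
N(X) = -20/7 - X/21 (N(X) = -3 + (X - 3)/(-21) = -3 + (-3 + X)*(-1/21) = -3 + (⅐ - X/21) = -20/7 - X/21)
K = 13 (K = 5 + 8 = 13)
x(-110) + N(-4)*(-49 + K) = 143*(-110) + (-20/7 - 1/21*(-4))*(-49 + 13) = -15730 + (-20/7 + 4/21)*(-36) = -15730 - 8/3*(-36) = -15730 + 96 = -15634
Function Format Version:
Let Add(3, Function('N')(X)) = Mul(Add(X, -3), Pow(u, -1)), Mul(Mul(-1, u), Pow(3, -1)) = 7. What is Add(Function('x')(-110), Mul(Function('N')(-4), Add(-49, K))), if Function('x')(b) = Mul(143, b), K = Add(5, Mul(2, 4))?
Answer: -15634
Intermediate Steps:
u = -21 (u = Mul(-3, 7) = -21)
Function('N')(X) = Add(Rational(-20, 7), Mul(Rational(-1, 21), X)) (Function('N')(X) = Add(-3, Mul(Add(X, -3), Pow(-21, -1))) = Add(-3, Mul(Add(-3, X), Rational(-1, 21))) = Add(-3, Add(Rational(1, 7), Mul(Rational(-1, 21), X))) = Add(Rational(-20, 7), Mul(Rational(-1, 21), X)))
K = 13 (K = Add(5, 8) = 13)
Add(Function('x')(-110), Mul(Function('N')(-4), Add(-49, K))) = Add(Mul(143, -110), Mul(Add(Rational(-20, 7), Mul(Rational(-1, 21), -4)), Add(-49, 13))) = Add(-15730, Mul(Add(Rational(-20, 7), Rational(4, 21)), -36)) = Add(-15730, Mul(Rational(-8, 3), -36)) = Add(-15730, 96) = -15634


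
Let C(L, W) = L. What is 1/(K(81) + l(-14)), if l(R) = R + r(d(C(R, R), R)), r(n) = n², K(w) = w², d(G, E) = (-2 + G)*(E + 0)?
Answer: 1/56723 ≈ 1.7630e-5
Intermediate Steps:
d(G, E) = E*(-2 + G) (d(G, E) = (-2 + G)*E = E*(-2 + G))
l(R) = R + R²*(-2 + R)² (l(R) = R + (R*(-2 + R))² = R + R²*(-2 + R)²)
1/(K(81) + l(-14)) = 1/(81² - 14*(1 - 14*(-2 - 14)²)) = 1/(6561 - 14*(1 - 14*(-16)²)) = 1/(6561 - 14*(1 - 14*256)) = 1/(6561 - 14*(1 - 3584)) = 1/(6561 - 14*(-3583)) = 1/(6561 + 50162) = 1/56723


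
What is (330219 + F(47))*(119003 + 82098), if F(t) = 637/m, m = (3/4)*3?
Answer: 598178745419/9 ≈ 6.6464e+10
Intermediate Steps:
m = 9/4 (m = ((1/4)*3)*3 = (3/4)*3 = 9/4 ≈ 2.2500)
F(t) = 2548/9 (F(t) = 637/(9/4) = 637*(4/9) = 2548/9)
(330219 + F(47))*(119003 + 82098) = (330219 + 2548/9)*(119003 + 82098) = (2974519/9)*201101 = 598178745419/9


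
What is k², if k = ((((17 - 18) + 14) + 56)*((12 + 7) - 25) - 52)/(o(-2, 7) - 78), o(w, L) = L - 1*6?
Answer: 217156/5929 ≈ 36.626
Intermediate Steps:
o(w, L) = -6 + L (o(w, L) = L - 6 = -6 + L)
k = 466/77 (k = ((((17 - 18) + 14) + 56)*((12 + 7) - 25) - 52)/((-6 + 7) - 78) = (((-1 + 14) + 56)*(19 - 25) - 52)/(1 - 78) = ((13 + 56)*(-6) - 52)/(-77) = (69*(-6) - 52)*(-1/77) = (-414 - 52)*(-1/77) = -466*(-1/77) = 466/77 ≈ 6.0519)
k² = (466/77)² = 217156/5929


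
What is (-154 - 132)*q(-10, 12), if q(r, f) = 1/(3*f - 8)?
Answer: -143/14 ≈ -10.214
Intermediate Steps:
q(r, f) = 1/(-8 + 3*f)
(-154 - 132)*q(-10, 12) = (-154 - 132)/(-8 + 3*12) = -286/(-8 + 36) = -286/28 = -286*1/28 = -143/14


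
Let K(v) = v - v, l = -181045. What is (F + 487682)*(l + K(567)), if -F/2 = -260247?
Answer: -182525223920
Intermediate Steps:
F = 520494 (F = -2*(-260247) = 520494)
K(v) = 0
(F + 487682)*(l + K(567)) = (520494 + 487682)*(-181045 + 0) = 1008176*(-181045) = -182525223920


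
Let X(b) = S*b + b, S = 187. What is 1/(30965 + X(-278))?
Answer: -1/21299 ≈ -4.6951e-5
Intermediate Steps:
X(b) = 188*b (X(b) = 187*b + b = 188*b)
1/(30965 + X(-278)) = 1/(30965 + 188*(-278)) = 1/(30965 - 52264) = 1/(-21299) = -1/21299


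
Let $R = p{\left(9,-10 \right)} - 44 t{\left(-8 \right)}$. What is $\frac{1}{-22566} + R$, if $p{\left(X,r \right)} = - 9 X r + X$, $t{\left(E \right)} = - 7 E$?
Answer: $- \frac{37121071}{22566} \approx -1645.0$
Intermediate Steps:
$p{\left(X,r \right)} = X - 9 X r$ ($p{\left(X,r \right)} = - 9 X r + X = X - 9 X r$)
$R = -1645$ ($R = 9 \left(1 - -90\right) - 44 \left(\left(-7\right) \left(-8\right)\right) = 9 \left(1 + 90\right) - 2464 = 9 \cdot 91 - 2464 = 819 - 2464 = -1645$)
$\frac{1}{-22566} + R = \frac{1}{-22566} - 1645 = - \frac{1}{22566} - 1645 = - \frac{37121071}{22566}$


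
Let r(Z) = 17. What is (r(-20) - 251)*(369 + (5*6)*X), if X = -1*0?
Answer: -86346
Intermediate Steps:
X = 0
(r(-20) - 251)*(369 + (5*6)*X) = (17 - 251)*(369 + (5*6)*0) = -234*(369 + 30*0) = -234*(369 + 0) = -234*369 = -86346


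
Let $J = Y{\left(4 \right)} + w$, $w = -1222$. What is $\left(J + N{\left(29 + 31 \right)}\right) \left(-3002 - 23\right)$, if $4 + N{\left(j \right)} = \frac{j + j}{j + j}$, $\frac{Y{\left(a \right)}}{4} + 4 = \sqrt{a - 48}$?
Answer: $3754025 - 24200 i \sqrt{11} \approx 3.754 \cdot 10^{6} - 80262.0 i$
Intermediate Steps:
$Y{\left(a \right)} = -16 + 4 \sqrt{-48 + a}$ ($Y{\left(a \right)} = -16 + 4 \sqrt{a - 48} = -16 + 4 \sqrt{-48 + a}$)
$N{\left(j \right)} = -3$ ($N{\left(j \right)} = -4 + \frac{j + j}{j + j} = -4 + \frac{2 j}{2 j} = -4 + 2 j \frac{1}{2 j} = -4 + 1 = -3$)
$J = -1238 + 8 i \sqrt{11}$ ($J = \left(-16 + 4 \sqrt{-48 + 4}\right) - 1222 = \left(-16 + 4 \sqrt{-44}\right) - 1222 = \left(-16 + 4 \cdot 2 i \sqrt{11}\right) - 1222 = \left(-16 + 8 i \sqrt{11}\right) - 1222 = -1238 + 8 i \sqrt{11} \approx -1238.0 + 26.533 i$)
$\left(J + N{\left(29 + 31 \right)}\right) \left(-3002 - 23\right) = \left(\left(-1238 + 8 i \sqrt{11}\right) - 3\right) \left(-3002 - 23\right) = \left(-1241 + 8 i \sqrt{11}\right) \left(-3025\right) = 3754025 - 24200 i \sqrt{11}$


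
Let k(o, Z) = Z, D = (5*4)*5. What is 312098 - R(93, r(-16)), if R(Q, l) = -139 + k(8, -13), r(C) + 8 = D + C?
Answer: 312250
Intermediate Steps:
D = 100 (D = 20*5 = 100)
r(C) = 92 + C (r(C) = -8 + (100 + C) = 92 + C)
R(Q, l) = -152 (R(Q, l) = -139 - 13 = -152)
312098 - R(93, r(-16)) = 312098 - 1*(-152) = 312098 + 152 = 312250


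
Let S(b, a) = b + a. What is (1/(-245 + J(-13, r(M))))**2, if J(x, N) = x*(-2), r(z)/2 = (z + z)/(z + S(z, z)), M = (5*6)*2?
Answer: 1/47961 ≈ 2.0850e-5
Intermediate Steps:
M = 60 (M = 30*2 = 60)
S(b, a) = a + b
r(z) = 4/3 (r(z) = 2*((z + z)/(z + (z + z))) = 2*((2*z)/(z + 2*z)) = 2*((2*z)/((3*z))) = 2*((2*z)*(1/(3*z))) = 2*(2/3) = 4/3)
J(x, N) = -2*x
(1/(-245 + J(-13, r(M))))**2 = (1/(-245 - 2*(-13)))**2 = (1/(-245 + 26))**2 = (1/(-219))**2 = (-1/219)**2 = 1/47961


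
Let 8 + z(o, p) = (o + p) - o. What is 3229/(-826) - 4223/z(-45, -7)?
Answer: 3439763/12390 ≈ 277.62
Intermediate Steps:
z(o, p) = -8 + p (z(o, p) = -8 + ((o + p) - o) = -8 + p)
3229/(-826) - 4223/z(-45, -7) = 3229/(-826) - 4223/(-8 - 7) = 3229*(-1/826) - 4223/(-15) = -3229/826 - 4223*(-1/15) = -3229/826 + 4223/15 = 3439763/12390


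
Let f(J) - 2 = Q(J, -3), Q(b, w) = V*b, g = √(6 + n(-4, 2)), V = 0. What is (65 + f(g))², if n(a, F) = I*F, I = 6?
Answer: 4489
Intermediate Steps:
n(a, F) = 6*F
g = 3*√2 (g = √(6 + 6*2) = √(6 + 12) = √18 = 3*√2 ≈ 4.2426)
Q(b, w) = 0 (Q(b, w) = 0*b = 0)
f(J) = 2 (f(J) = 2 + 0 = 2)
(65 + f(g))² = (65 + 2)² = 67² = 4489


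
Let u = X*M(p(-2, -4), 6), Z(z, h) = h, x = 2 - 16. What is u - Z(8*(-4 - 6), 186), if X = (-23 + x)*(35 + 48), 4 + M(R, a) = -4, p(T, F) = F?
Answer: 24382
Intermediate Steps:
x = -14
M(R, a) = -8 (M(R, a) = -4 - 4 = -8)
X = -3071 (X = (-23 - 14)*(35 + 48) = -37*83 = -3071)
u = 24568 (u = -3071*(-8) = 24568)
u - Z(8*(-4 - 6), 186) = 24568 - 1*186 = 24568 - 186 = 24382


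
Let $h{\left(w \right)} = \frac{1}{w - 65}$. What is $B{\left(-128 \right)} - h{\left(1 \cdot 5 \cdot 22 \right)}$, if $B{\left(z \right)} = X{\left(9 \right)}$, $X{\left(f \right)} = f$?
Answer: $\frac{404}{45} \approx 8.9778$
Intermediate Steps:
$B{\left(z \right)} = 9$
$h{\left(w \right)} = \frac{1}{-65 + w}$
$B{\left(-128 \right)} - h{\left(1 \cdot 5 \cdot 22 \right)} = 9 - \frac{1}{-65 + 1 \cdot 5 \cdot 22} = 9 - \frac{1}{-65 + 5 \cdot 22} = 9 - \frac{1}{-65 + 110} = 9 - \frac{1}{45} = \frac{404}{45}$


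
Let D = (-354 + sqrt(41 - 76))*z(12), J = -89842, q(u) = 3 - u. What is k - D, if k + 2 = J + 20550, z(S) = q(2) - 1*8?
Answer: -71772 + 7*I*sqrt(35) ≈ -71772.0 + 41.413*I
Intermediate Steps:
z(S) = -7 (z(S) = (3 - 1*2) - 1*8 = (3 - 2) - 8 = 1 - 8 = -7)
k = -69294 (k = -2 + (-89842 + 20550) = -2 - 69292 = -69294)
D = 2478 - 7*I*sqrt(35) (D = (-354 + sqrt(41 - 76))*(-7) = (-354 + sqrt(-35))*(-7) = (-354 + I*sqrt(35))*(-7) = 2478 - 7*I*sqrt(35) ≈ 2478.0 - 41.413*I)
k - D = -69294 - (2478 - 7*I*sqrt(35)) = -69294 + (-2478 + 7*I*sqrt(35)) = -71772 + 7*I*sqrt(35)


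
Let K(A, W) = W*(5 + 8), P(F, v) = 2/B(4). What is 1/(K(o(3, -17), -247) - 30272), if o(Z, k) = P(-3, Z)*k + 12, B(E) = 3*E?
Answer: -1/33483 ≈ -2.9866e-5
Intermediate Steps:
P(F, v) = 1/6 (P(F, v) = 2/((3*4)) = 2/12 = 2*(1/12) = 1/6)
o(Z, k) = 12 + k/6 (o(Z, k) = k/6 + 12 = 12 + k/6)
K(A, W) = 13*W (K(A, W) = W*13 = 13*W)
1/(K(o(3, -17), -247) - 30272) = 1/(13*(-247) - 30272) = 1/(-3211 - 30272) = 1/(-33483) = -1/33483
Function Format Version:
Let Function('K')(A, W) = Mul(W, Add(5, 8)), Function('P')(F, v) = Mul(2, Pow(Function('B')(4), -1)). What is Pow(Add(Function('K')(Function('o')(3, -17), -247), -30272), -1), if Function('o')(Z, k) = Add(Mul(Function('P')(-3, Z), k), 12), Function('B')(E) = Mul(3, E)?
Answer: Rational(-1, 33483) ≈ -2.9866e-5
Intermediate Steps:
Function('P')(F, v) = Rational(1, 6) (Function('P')(F, v) = Mul(2, Pow(Mul(3, 4), -1)) = Mul(2, Pow(12, -1)) = Mul(2, Rational(1, 12)) = Rational(1, 6))
Function('o')(Z, k) = Add(12, Mul(Rational(1, 6), k)) (Function('o')(Z, k) = Add(Mul(Rational(1, 6), k), 12) = Add(12, Mul(Rational(1, 6), k)))
Function('K')(A, W) = Mul(13, W) (Function('K')(A, W) = Mul(W, 13) = Mul(13, W))
Pow(Add(Function('K')(Function('o')(3, -17), -247), -30272), -1) = Pow(Add(Mul(13, -247), -30272), -1) = Pow(Add(-3211, -30272), -1) = Pow(-33483, -1) = Rational(-1, 33483)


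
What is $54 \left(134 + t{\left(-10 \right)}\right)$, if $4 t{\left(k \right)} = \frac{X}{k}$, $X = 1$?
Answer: $\frac{144693}{20} \approx 7234.6$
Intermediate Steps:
$t{\left(k \right)} = \frac{1}{4 k}$ ($t{\left(k \right)} = \frac{1 \frac{1}{k}}{4} = \frac{1}{4 k}$)
$54 \left(134 + t{\left(-10 \right)}\right) = 54 \left(134 + \frac{1}{4 \left(-10\right)}\right) = 54 \left(134 + \frac{1}{4} \left(- \frac{1}{10}\right)\right) = 54 \left(134 - \frac{1}{40}\right) = 54 \cdot \frac{5359}{40} = \frac{144693}{20}$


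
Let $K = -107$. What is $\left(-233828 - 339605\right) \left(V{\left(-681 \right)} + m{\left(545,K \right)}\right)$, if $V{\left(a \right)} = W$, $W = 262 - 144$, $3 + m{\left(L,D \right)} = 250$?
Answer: $-209303045$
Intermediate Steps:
$m{\left(L,D \right)} = 247$ ($m{\left(L,D \right)} = -3 + 250 = 247$)
$W = 118$
$V{\left(a \right)} = 118$
$\left(-233828 - 339605\right) \left(V{\left(-681 \right)} + m{\left(545,K \right)}\right) = \left(-233828 - 339605\right) \left(118 + 247\right) = \left(-573433\right) 365 = -209303045$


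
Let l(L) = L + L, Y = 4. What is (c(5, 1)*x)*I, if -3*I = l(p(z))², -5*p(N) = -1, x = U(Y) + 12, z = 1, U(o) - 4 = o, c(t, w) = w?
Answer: -16/15 ≈ -1.0667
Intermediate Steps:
U(o) = 4 + o
x = 20 (x = (4 + 4) + 12 = 8 + 12 = 20)
p(N) = ⅕ (p(N) = -⅕*(-1) = ⅕)
l(L) = 2*L
I = -4/75 (I = -(2*(⅕))²/3 = -(⅖)²/3 = -⅓*4/25 = -4/75 ≈ -0.053333)
(c(5, 1)*x)*I = (1*20)*(-4/75) = 20*(-4/75) = -16/15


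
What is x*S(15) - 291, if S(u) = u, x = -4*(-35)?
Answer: 1809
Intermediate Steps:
x = 140 (x = -1*(-140) = 140)
x*S(15) - 291 = 140*15 - 291 = 2100 - 291 = 1809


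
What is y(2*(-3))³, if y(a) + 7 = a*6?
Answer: -79507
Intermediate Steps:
y(a) = -7 + 6*a (y(a) = -7 + a*6 = -7 + 6*a)
y(2*(-3))³ = (-7 + 6*(2*(-3)))³ = (-7 + 6*(-6))³ = (-7 - 36)³ = (-43)³ = -79507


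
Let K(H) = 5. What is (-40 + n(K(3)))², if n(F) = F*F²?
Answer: 7225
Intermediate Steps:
n(F) = F³
(-40 + n(K(3)))² = (-40 + 5³)² = (-40 + 125)² = 85² = 7225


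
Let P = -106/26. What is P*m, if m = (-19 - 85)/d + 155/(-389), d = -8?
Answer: -259806/5057 ≈ -51.375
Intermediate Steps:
P = -53/13 (P = -106*1/26 = -53/13 ≈ -4.0769)
m = 4902/389 (m = (-19 - 85)/(-8) + 155/(-389) = -104*(-⅛) + 155*(-1/389) = 13 - 155/389 = 4902/389 ≈ 12.602)
P*m = -53/13*4902/389 = -259806/5057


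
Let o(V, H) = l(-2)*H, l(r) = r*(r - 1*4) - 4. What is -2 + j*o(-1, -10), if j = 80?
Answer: -6402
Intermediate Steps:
l(r) = -4 + r*(-4 + r) (l(r) = r*(r - 4) - 4 = r*(-4 + r) - 4 = -4 + r*(-4 + r))
o(V, H) = 8*H (o(V, H) = (-4 + (-2)**2 - 4*(-2))*H = (-4 + 4 + 8)*H = 8*H)
-2 + j*o(-1, -10) = -2 + 80*(8*(-10)) = -2 + 80*(-80) = -2 - 6400 = -6402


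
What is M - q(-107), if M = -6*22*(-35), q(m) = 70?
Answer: 4550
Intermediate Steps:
M = 4620 (M = -132*(-35) = 4620)
M - q(-107) = 4620 - 1*70 = 4620 - 70 = 4550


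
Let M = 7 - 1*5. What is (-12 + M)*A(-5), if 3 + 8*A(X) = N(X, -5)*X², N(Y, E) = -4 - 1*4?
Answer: 1015/4 ≈ 253.75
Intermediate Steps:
N(Y, E) = -8 (N(Y, E) = -4 - 4 = -8)
A(X) = -3/8 - X² (A(X) = -3/8 + (-8*X²)/8 = -3/8 - X²)
M = 2 (M = 7 - 5 = 2)
(-12 + M)*A(-5) = (-12 + 2)*(-3/8 - 1*(-5)²) = -10*(-3/8 - 1*25) = -10*(-3/8 - 25) = -10*(-203/8) = 1015/4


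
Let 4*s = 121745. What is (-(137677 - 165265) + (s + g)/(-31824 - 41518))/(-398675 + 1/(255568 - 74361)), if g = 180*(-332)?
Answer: -1466608581510553/21193696625998432 ≈ -0.069200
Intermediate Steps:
s = 121745/4 (s = (1/4)*121745 = 121745/4 ≈ 30436.)
g = -59760
(-(137677 - 165265) + (s + g)/(-31824 - 41518))/(-398675 + 1/(255568 - 74361)) = (-(137677 - 165265) + (121745/4 - 59760)/(-31824 - 41518))/(-398675 + 1/(255568 - 74361)) = (-1*(-27588) - 117295/4/(-73342))/(-398675 + 1/181207) = (27588 - 117295/4*(-1/73342))/(-398675 + 1/181207) = (27588 + 117295/293368)/(-72242700724/181207) = (8093553679/293368)*(-181207/72242700724) = -1466608581510553/21193696625998432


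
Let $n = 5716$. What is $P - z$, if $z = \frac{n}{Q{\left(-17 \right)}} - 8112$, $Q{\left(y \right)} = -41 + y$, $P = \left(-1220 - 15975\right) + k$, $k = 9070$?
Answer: $\frac{2481}{29} \approx 85.552$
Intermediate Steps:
$P = -8125$ ($P = \left(-1220 - 15975\right) + 9070 = -17195 + 9070 = -8125$)
$z = - \frac{238106}{29}$ ($z = \frac{5716}{-41 - 17} - 8112 = \frac{5716}{-58} - 8112 = 5716 \left(- \frac{1}{58}\right) - 8112 = - \frac{2858}{29} - 8112 = - \frac{238106}{29} \approx -8210.5$)
$P - z = -8125 - - \frac{238106}{29} = -8125 + \frac{238106}{29} = \frac{2481}{29}$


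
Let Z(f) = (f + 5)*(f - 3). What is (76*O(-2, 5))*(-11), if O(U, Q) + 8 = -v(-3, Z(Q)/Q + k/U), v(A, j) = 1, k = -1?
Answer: 7524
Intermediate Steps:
Z(f) = (-3 + f)*(5 + f) (Z(f) = (5 + f)*(-3 + f) = (-3 + f)*(5 + f))
O(U, Q) = -9 (O(U, Q) = -8 - 1*1 = -8 - 1 = -9)
(76*O(-2, 5))*(-11) = (76*(-9))*(-11) = -684*(-11) = 7524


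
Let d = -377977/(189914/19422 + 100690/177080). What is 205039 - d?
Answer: 429819335470061/1779278615 ≈ 2.4157e+5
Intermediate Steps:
d = -64997827529076/1779278615 (d = -377977/(189914*(1/19422) + 100690*(1/177080)) = -377977/(94957/9711 + 10069/17708) = -377977/1779278615/171962388 = -377977*171962388/1779278615 = -64997827529076/1779278615 ≈ -36530.)
205039 - d = 205039 - 1*(-64997827529076/1779278615) = 205039 + 64997827529076/1779278615 = 429819335470061/1779278615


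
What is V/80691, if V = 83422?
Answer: 83422/80691 ≈ 1.0338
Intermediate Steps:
V/80691 = 83422/80691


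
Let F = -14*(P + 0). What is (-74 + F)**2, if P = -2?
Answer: 2116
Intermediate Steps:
F = 28 (F = -14*(-2 + 0) = -14*(-2) = 28)
(-74 + F)**2 = (-74 + 28)**2 = (-46)**2 = 2116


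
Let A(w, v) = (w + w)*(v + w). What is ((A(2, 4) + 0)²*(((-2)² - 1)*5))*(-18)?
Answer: -155520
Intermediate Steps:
A(w, v) = 2*w*(v + w) (A(w, v) = (2*w)*(v + w) = 2*w*(v + w))
((A(2, 4) + 0)²*(((-2)² - 1)*5))*(-18) = ((2*2*(4 + 2) + 0)²*(((-2)² - 1)*5))*(-18) = ((2*2*6 + 0)²*((4 - 1)*5))*(-18) = ((24 + 0)²*(3*5))*(-18) = (24²*15)*(-18) = (576*15)*(-18) = 8640*(-18) = -155520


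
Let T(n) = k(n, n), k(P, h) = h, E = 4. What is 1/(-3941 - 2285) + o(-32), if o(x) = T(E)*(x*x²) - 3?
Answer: -816072951/6226 ≈ -1.3108e+5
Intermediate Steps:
T(n) = n
o(x) = -3 + 4*x³ (o(x) = 4*(x*x²) - 3 = 4*x³ - 3 = -3 + 4*x³)
1/(-3941 - 2285) + o(-32) = 1/(-3941 - 2285) + (-3 + 4*(-32)³) = 1/(-6226) + (-3 + 4*(-32768)) = -1/6226 + (-3 - 131072) = -1/6226 - 131075 = -816072951/6226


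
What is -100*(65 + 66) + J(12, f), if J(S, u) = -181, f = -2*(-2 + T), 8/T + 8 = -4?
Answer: -13281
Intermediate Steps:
T = -2/3 (T = 8/(-8 - 4) = 8/(-12) = 8*(-1/12) = -2/3 ≈ -0.66667)
f = 16/3 (f = -2*(-2 - 2/3) = -2*(-8/3) = 16/3 ≈ 5.3333)
-100*(65 + 66) + J(12, f) = -100*(65 + 66) - 181 = -100*131 - 181 = -13100 - 181 = -13281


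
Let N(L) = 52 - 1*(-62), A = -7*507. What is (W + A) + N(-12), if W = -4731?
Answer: -8166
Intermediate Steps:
A = -3549
N(L) = 114 (N(L) = 52 + 62 = 114)
(W + A) + N(-12) = (-4731 - 3549) + 114 = -8280 + 114 = -8166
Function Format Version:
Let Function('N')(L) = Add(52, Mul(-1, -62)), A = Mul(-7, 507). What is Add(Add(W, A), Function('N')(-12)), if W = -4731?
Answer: -8166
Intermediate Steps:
A = -3549
Function('N')(L) = 114 (Function('N')(L) = Add(52, 62) = 114)
Add(Add(W, A), Function('N')(-12)) = Add(Add(-4731, -3549), 114) = Add(-8280, 114) = -8166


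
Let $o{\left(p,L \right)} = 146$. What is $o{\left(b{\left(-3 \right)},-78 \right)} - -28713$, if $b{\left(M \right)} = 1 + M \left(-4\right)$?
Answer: $28859$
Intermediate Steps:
$b{\left(M \right)} = 1 - 4 M$
$o{\left(b{\left(-3 \right)},-78 \right)} - -28713 = 146 - -28713 = 146 + 28713 = 28859$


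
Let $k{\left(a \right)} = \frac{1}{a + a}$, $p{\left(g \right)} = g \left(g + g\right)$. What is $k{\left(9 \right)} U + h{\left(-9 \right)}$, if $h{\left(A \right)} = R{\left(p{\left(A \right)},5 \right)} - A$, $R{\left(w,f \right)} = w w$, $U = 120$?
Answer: $\frac{78779}{3} \approx 26260.0$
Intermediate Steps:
$p{\left(g \right)} = 2 g^{2}$ ($p{\left(g \right)} = g 2 g = 2 g^{2}$)
$R{\left(w,f \right)} = w^{2}$
$k{\left(a \right)} = \frac{1}{2 a}$
$h{\left(A \right)} = - A + 4 A^{4}$ ($h{\left(A \right)} = \left(2 A^{2}\right)^{2} - A = 4 A^{4} - A = - A + 4 A^{4}$)
$k{\left(9 \right)} U + h{\left(-9 \right)} = \frac{1}{2 \cdot 9} \cdot 120 - \left(-9 - 4 \left(-9\right)^{4}\right) = \frac{1}{2} \cdot \frac{1}{9} \cdot 120 + \left(9 + 4 \cdot 6561\right) = \frac{1}{18} \cdot 120 + \left(9 + 26244\right) = \frac{20}{3} + 26253 = \frac{78779}{3}$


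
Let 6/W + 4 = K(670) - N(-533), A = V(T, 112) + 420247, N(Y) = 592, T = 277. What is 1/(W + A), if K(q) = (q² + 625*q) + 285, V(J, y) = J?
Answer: 289113/121578955214 ≈ 2.3780e-6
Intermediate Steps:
K(q) = 285 + q² + 625*q
A = 420524 (A = 277 + 420247 = 420524)
W = 2/289113 (W = 6/(-4 + ((285 + 670² + 625*670) - 1*592)) = 6/(-4 + ((285 + 448900 + 418750) - 592)) = 6/(-4 + (867935 - 592)) = 6/(-4 + 867343) = 6/867339 = 6*(1/867339) = 2/289113 ≈ 6.9177e-6)
1/(W + A) = 1/(2/289113 + 420524) = 1/(121578955214/289113) = 289113/121578955214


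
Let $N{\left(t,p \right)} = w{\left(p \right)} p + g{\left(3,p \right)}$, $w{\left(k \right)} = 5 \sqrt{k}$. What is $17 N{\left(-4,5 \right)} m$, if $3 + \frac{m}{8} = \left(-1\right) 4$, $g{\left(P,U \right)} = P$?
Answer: $-2856 - 23800 \sqrt{5} \approx -56074.0$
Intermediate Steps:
$m = -56$ ($m = -24 + 8 \left(\left(-1\right) 4\right) = -24 + 8 \left(-4\right) = -24 - 32 = -56$)
$N{\left(t,p \right)} = 3 + 5 p^{\frac{3}{2}}$ ($N{\left(t,p \right)} = 5 \sqrt{p} p + 3 = 5 p^{\frac{3}{2}} + 3 = 3 + 5 p^{\frac{3}{2}}$)
$17 N{\left(-4,5 \right)} m = 17 \left(3 + 5 \cdot 5^{\frac{3}{2}}\right) \left(-56\right) = 17 \left(3 + 5 \cdot 5 \sqrt{5}\right) \left(-56\right) = 17 \left(3 + 25 \sqrt{5}\right) \left(-56\right) = \left(51 + 425 \sqrt{5}\right) \left(-56\right) = -2856 - 23800 \sqrt{5}$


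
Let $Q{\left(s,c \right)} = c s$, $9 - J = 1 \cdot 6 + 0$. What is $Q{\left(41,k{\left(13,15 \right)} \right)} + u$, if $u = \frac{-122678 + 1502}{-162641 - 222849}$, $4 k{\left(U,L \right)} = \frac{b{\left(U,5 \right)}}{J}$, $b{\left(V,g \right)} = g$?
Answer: $\frac{40239781}{2312940} \approx 17.398$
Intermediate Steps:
$J = 3$ ($J = 9 - \left(1 \cdot 6 + 0\right) = 9 - \left(6 + 0\right) = 9 - 6 = 3$)
$k{\left(U,L \right)} = \frac{5}{12}$ ($k{\left(U,L \right)} = \frac{5 \cdot \frac{1}{3}}{4} = \frac{1}{4} \cdot \frac{5}{3} = \frac{5}{12}$)
$u = \frac{60588}{192745}$ ($u = - \frac{121176}{-385490} = \left(-121176\right) \left(- \frac{1}{385490}\right) = \frac{60588}{192745} \approx 0.31434$)
$Q{\left(41,k{\left(13,15 \right)} \right)} + u = \frac{5}{12} \cdot 41 + \frac{60588}{192745} = \frac{205}{12} + \frac{60588}{192745} = \frac{40239781}{2312940}$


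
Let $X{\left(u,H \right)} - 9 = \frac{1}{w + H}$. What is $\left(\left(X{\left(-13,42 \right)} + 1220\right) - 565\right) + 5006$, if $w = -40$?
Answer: $\frac{11341}{2} \approx 5670.5$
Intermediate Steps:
$X{\left(u,H \right)} = 9 + \frac{1}{-40 + H}$
$\left(\left(X{\left(-13,42 \right)} + 1220\right) - 565\right) + 5006 = \left(\left(\frac{-359 + 9 \cdot 42}{-40 + 42} + 1220\right) - 565\right) + 5006 = \left(\left(\frac{-359 + 378}{2} + 1220\right) - 565\right) + 5006 = \left(\left(\frac{1}{2} \cdot 19 + 1220\right) - 565\right) + 5006 = \left(\left(\frac{19}{2} + 1220\right) - 565\right) + 5006 = \left(\frac{2459}{2} - 565\right) + 5006 = \frac{1329}{2} + 5006 = \frac{11341}{2}$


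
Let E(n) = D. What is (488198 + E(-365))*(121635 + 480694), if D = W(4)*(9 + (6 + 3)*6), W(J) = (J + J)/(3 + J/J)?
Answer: 294131706596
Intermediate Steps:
W(J) = J/2 (W(J) = (2*J)/(3 + 1) = (2*J)/4 = (2*J)*(¼) = J/2)
D = 126 (D = ((½)*4)*(9 + (6 + 3)*6) = 2*(9 + 9*6) = 2*(9 + 54) = 2*63 = 126)
E(n) = 126
(488198 + E(-365))*(121635 + 480694) = (488198 + 126)*(121635 + 480694) = 488324*602329 = 294131706596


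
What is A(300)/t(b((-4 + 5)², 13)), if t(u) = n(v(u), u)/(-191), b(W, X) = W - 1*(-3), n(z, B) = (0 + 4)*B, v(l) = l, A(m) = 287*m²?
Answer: -308345625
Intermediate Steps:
n(z, B) = 4*B
b(W, X) = 3 + W (b(W, X) = W + 3 = 3 + W)
t(u) = -4*u/191 (t(u) = (4*u)/(-191) = (4*u)*(-1/191) = -4*u/191)
A(300)/t(b((-4 + 5)², 13)) = (287*300²)/((-4*(3 + (-4 + 5)²)/191)) = (287*90000)/((-4*(3 + 1²)/191)) = 25830000/((-4*(3 + 1)/191)) = 25830000/((-4/191*4)) = 25830000/(-16/191) = 25830000*(-191/16) = -308345625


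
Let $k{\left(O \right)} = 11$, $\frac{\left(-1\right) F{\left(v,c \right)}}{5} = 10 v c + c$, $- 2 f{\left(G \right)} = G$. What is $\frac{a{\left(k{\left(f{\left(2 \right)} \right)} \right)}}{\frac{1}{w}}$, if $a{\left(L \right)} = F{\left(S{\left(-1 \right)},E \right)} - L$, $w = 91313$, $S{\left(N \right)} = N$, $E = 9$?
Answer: $35977322$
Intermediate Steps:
$f{\left(G \right)} = - \frac{G}{2}$
$F{\left(v,c \right)} = - 5 c - 50 c v$ ($F{\left(v,c \right)} = - 5 \left(10 v c + c\right) = - 5 \left(10 c v + c\right) = - 5 \left(c + 10 c v\right) = - 5 c - 50 c v$)
$a{\left(L \right)} = 405 - L$ ($a{\left(L \right)} = \left(-5\right) 9 \left(1 + 10 \left(-1\right)\right) - L = \left(-5\right) 9 \left(1 - 10\right) - L = \left(-5\right) 9 \left(-9\right) - L = 405 - L$)
$\frac{a{\left(k{\left(f{\left(2 \right)} \right)} \right)}}{\frac{1}{w}} = \frac{405 - 11}{\frac{1}{91313}} = \left(405 - 11\right) \frac{1}{\frac{1}{91313}} = 394 \cdot 91313 = 35977322$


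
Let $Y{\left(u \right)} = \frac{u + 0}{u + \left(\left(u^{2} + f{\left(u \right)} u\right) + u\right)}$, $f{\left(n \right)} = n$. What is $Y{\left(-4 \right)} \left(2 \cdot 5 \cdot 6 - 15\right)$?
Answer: $- \frac{15}{2} \approx -7.5$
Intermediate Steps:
$Y{\left(u \right)} = \frac{u}{2 u + 2 u^{2}}$ ($Y{\left(u \right)} = \frac{u + 0}{u + \left(\left(u^{2} + u u\right) + u\right)} = \frac{u}{u + \left(\left(u^{2} + u^{2}\right) + u\right)} = \frac{u}{u + \left(2 u^{2} + u\right)} = \frac{u}{u + \left(u + 2 u^{2}\right)} = \frac{u}{2 u + 2 u^{2}}$)
$Y{\left(-4 \right)} \left(2 \cdot 5 \cdot 6 - 15\right) = \frac{1}{2 \left(1 - 4\right)} \left(2 \cdot 5 \cdot 6 - 15\right) = \frac{1}{2 \left(-3\right)} \left(10 \cdot 6 - 15\right) = \frac{1}{2} \left(- \frac{1}{3}\right) \left(60 - 15\right) = \left(- \frac{1}{6}\right) 45 = - \frac{15}{2}$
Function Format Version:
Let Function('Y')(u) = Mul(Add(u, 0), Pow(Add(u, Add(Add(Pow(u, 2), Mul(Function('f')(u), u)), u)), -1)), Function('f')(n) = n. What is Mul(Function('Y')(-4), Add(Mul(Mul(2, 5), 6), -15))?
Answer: Rational(-15, 2) ≈ -7.5000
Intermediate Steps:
Function('Y')(u) = Mul(u, Pow(Add(Mul(2, u), Mul(2, Pow(u, 2))), -1)) (Function('Y')(u) = Mul(Add(u, 0), Pow(Add(u, Add(Add(Pow(u, 2), Mul(u, u)), u)), -1)) = Mul(u, Pow(Add(u, Add(Add(Pow(u, 2), Pow(u, 2)), u)), -1)) = Mul(u, Pow(Add(u, Add(Mul(2, Pow(u, 2)), u)), -1)) = Mul(u, Pow(Add(u, Add(u, Mul(2, Pow(u, 2)))), -1)) = Mul(u, Pow(Add(Mul(2, u), Mul(2, Pow(u, 2))), -1)))
Mul(Function('Y')(-4), Add(Mul(Mul(2, 5), 6), -15)) = Mul(Mul(Rational(1, 2), Pow(Add(1, -4), -1)), Add(Mul(Mul(2, 5), 6), -15)) = Mul(Mul(Rational(1, 2), Pow(-3, -1)), Add(Mul(10, 6), -15)) = Mul(Mul(Rational(1, 2), Rational(-1, 3)), Add(60, -15)) = Mul(Rational(-1, 6), 45) = Rational(-15, 2)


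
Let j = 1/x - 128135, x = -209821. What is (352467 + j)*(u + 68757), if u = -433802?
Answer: -17182509198820695/209821 ≈ -8.1891e+10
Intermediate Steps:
j = -26885413836/209821 (j = 1/(-209821) - 128135 = -1/209821 - 128135 = -26885413836/209821 ≈ -1.2814e+5)
(352467 + j)*(u + 68757) = (352467 - 26885413836/209821)*(-433802 + 68757) = (47069564571/209821)*(-365045) = -17182509198820695/209821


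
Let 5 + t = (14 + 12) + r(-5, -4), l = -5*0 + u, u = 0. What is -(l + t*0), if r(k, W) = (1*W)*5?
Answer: 0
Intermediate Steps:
r(k, W) = 5*W (r(k, W) = W*5 = 5*W)
l = 0 (l = -5*0 + 0 = 0 + 0 = 0)
t = 1 (t = -5 + ((14 + 12) + 5*(-4)) = -5 + (26 - 20) = -5 + 6 = 1)
-(l + t*0) = -(0 + 1*0) = -(0 + 0) = -1*0 = 0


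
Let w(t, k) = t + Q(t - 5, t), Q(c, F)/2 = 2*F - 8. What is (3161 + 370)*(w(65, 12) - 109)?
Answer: 706200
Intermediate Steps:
Q(c, F) = -16 + 4*F (Q(c, F) = 2*(2*F - 8) = 2*(-8 + 2*F) = -16 + 4*F)
w(t, k) = -16 + 5*t (w(t, k) = t + (-16 + 4*t) = -16 + 5*t)
(3161 + 370)*(w(65, 12) - 109) = (3161 + 370)*((-16 + 5*65) - 109) = 3531*((-16 + 325) - 109) = 3531*(309 - 109) = 3531*200 = 706200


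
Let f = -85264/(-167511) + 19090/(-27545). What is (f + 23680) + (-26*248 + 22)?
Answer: 15922133642524/922818099 ≈ 17254.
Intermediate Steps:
f = -169837622/922818099 (f = -85264*(-1/167511) + 19090*(-1/27545) = 85264/167511 - 3818/5509 = -169837622/922818099 ≈ -0.18404)
(f + 23680) + (-26*248 + 22) = (-169837622/922818099 + 23680) + (-26*248 + 22) = 21852162746698/922818099 + (-6448 + 22) = 21852162746698/922818099 - 6426 = 15922133642524/922818099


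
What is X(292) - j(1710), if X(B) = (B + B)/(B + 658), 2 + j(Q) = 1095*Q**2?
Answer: -1520897511258/475 ≈ -3.2019e+9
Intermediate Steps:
j(Q) = -2 + 1095*Q**2
X(B) = 2*B/(658 + B) (X(B) = (2*B)/(658 + B) = 2*B/(658 + B))
X(292) - j(1710) = 2*292/(658 + 292) - (-2 + 1095*1710**2) = 2*292/950 - (-2 + 1095*2924100) = 2*292*(1/950) - (-2 + 3201889500) = 292/475 - 1*3201889498 = 292/475 - 3201889498 = -1520897511258/475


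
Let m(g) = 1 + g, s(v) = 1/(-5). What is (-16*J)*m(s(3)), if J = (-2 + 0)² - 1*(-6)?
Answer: -128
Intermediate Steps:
s(v) = -⅕
J = 10 (J = (-2)² + 6 = 4 + 6 = 10)
(-16*J)*m(s(3)) = (-16*10)*(1 - ⅕) = -160*⅘ = -128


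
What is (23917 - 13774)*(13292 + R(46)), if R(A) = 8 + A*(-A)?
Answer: 113439312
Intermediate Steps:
R(A) = 8 - A²
(23917 - 13774)*(13292 + R(46)) = (23917 - 13774)*(13292 + (8 - 1*46²)) = 10143*(13292 + (8 - 1*2116)) = 10143*(13292 + (8 - 2116)) = 10143*(13292 - 2108) = 10143*11184 = 113439312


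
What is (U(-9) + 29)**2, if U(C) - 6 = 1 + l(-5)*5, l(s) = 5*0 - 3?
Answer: 441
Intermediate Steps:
l(s) = -3 (l(s) = 0 - 3 = -3)
U(C) = -8 (U(C) = 6 + (1 - 3*5) = 6 + (1 - 15) = 6 - 14 = -8)
(U(-9) + 29)**2 = (-8 + 29)**2 = 21**2 = 441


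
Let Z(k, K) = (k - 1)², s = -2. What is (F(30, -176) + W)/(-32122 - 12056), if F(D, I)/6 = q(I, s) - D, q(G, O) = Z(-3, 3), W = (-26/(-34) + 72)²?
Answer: -1505893/12767442 ≈ -0.11795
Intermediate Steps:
Z(k, K) = (-1 + k)²
W = 1530169/289 (W = (-26*(-1/34) + 72)² = (13/17 + 72)² = (1237/17)² = 1530169/289 ≈ 5294.7)
q(G, O) = 16 (q(G, O) = (-1 - 3)² = (-4)² = 16)
F(D, I) = 96 - 6*D (F(D, I) = 6*(16 - D) = 96 - 6*D)
(F(30, -176) + W)/(-32122 - 12056) = ((96 - 6*30) + 1530169/289)/(-32122 - 12056) = ((96 - 180) + 1530169/289)/(-44178) = (-84 + 1530169/289)*(-1/44178) = (1505893/289)*(-1/44178) = -1505893/12767442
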